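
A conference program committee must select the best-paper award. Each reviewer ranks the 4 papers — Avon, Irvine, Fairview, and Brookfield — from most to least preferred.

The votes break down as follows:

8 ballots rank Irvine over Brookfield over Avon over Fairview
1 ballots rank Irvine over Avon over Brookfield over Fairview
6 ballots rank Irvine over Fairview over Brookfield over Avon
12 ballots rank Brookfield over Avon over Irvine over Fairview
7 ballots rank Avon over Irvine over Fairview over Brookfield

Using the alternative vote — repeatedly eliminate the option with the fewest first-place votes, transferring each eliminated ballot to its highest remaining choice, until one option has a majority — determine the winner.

Round 1: Irvine 15, Brookfield 12, Avon 7, Fairview 0. Fairview has the fewest and is eliminated.
Round 2: Irvine 15, Brookfield 12, Avon 7. Avon has the fewest and is eliminated.
Round 3: Irvine 22, Brookfield 12. Irvine has a majority.

Irvine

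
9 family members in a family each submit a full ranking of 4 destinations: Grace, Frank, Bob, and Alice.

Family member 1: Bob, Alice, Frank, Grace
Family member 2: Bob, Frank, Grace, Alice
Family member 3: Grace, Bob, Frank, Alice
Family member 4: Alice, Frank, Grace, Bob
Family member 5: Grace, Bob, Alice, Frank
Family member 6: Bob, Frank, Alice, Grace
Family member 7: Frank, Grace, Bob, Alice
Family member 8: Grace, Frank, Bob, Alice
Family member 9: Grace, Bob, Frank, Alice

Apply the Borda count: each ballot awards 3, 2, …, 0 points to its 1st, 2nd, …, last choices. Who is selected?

Bob

Borda scores:
  Grace: 0 + 1 + 3 + 1 + 3 + 0 + 2 + 3 + 3 = 16
  Frank: 1 + 2 + 1 + 2 + 0 + 2 + 3 + 2 + 1 = 14
  Bob: 3 + 3 + 2 + 0 + 2 + 3 + 1 + 1 + 2 = 17
  Alice: 2 + 0 + 0 + 3 + 1 + 1 + 0 + 0 + 0 = 7
Bob has the highest total.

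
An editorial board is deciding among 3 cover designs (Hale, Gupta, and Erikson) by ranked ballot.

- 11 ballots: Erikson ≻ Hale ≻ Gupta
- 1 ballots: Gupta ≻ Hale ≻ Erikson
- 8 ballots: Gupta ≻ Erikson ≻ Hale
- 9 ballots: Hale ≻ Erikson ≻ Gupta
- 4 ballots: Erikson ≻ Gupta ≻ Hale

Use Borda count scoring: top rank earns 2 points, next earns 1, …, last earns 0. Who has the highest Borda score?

Erikson

Borda scores:
  Hale: 11·1 + 1 + 8·0 + 9·2 + 4·0 = 30
  Gupta: 11·0 + 2 + 8·2 + 9·0 + 4·1 = 22
  Erikson: 11·2 + 0 + 8·1 + 9·1 + 4·2 = 47
Erikson has the highest total.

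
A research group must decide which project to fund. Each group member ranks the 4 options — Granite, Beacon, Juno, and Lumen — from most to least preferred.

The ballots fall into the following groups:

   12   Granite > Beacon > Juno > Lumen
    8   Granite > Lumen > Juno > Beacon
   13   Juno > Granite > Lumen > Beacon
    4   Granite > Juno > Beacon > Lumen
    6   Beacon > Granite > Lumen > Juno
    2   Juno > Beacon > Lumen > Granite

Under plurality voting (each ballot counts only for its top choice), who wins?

First-place vote totals:
  Granite: 24
  Beacon: 6
  Juno: 15
  Lumen: 0
Granite has the most first-place votes.

Granite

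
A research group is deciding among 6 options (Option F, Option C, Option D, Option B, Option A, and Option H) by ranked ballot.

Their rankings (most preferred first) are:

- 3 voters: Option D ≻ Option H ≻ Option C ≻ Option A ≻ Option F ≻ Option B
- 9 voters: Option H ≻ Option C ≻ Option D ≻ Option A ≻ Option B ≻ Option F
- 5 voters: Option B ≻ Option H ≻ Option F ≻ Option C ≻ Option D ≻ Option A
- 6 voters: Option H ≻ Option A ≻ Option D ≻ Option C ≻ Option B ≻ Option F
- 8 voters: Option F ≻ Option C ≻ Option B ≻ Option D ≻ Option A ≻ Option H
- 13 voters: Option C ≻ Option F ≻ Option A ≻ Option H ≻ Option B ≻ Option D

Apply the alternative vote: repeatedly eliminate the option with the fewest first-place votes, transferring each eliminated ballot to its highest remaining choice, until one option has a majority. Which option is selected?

Round 1: Option H 15, Option C 13, Option F 8, Option B 5, Option D 3, Option A 0. Option A has the fewest and is eliminated.
Round 2: Option H 15, Option C 13, Option F 8, Option B 5, Option D 3. Option D has the fewest and is eliminated.
Round 3: Option H 18, Option C 13, Option F 8, Option B 5. Option B has the fewest and is eliminated.
Round 4: Option H 23, Option C 13, Option F 8. Option H has a majority.

Option H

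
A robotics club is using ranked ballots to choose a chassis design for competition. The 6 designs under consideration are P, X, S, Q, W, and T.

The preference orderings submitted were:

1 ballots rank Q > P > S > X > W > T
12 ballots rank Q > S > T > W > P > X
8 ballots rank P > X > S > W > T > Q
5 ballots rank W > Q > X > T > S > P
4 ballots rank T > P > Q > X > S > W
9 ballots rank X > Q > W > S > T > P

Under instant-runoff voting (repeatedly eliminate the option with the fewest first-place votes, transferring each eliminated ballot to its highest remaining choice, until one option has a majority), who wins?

Q

Round 1: Q 13, X 9, P 8, W 5, T 4, S 0. S has the fewest and is eliminated.
Round 2: Q 13, X 9, P 8, W 5, T 4. T has the fewest and is eliminated.
Round 3: Q 13, P 12, X 9, W 5. W has the fewest and is eliminated.
Round 4: Q 18, P 12, X 9. X has the fewest and is eliminated.
Round 5: Q 27, P 12. Q has a majority.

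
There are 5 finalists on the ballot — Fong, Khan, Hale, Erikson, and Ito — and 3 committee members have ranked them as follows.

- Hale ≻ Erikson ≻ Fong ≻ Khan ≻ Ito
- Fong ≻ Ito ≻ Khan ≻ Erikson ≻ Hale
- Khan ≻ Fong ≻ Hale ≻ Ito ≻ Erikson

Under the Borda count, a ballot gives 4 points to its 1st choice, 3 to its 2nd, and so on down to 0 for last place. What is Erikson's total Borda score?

4

Borda scores:
  Fong: 2 + 4 + 3 = 9
  Khan: 1 + 2 + 4 = 7
  Hale: 4 + 0 + 2 = 6
  Erikson: 3 + 1 + 0 = 4
  Ito: 0 + 3 + 1 = 4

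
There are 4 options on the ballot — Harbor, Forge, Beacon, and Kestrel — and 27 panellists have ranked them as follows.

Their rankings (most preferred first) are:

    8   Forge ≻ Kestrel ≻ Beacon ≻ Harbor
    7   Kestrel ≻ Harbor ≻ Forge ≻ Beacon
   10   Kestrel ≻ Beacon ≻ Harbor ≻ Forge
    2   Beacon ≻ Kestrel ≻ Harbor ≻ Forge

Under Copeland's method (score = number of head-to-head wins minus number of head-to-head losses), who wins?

Pairwise results:
  Harbor vs Forge: Harbor wins 19–8.
  Harbor vs Beacon: Beacon wins 20–7.
  Harbor vs Kestrel: Kestrel wins 27–0.
  Forge vs Beacon: Forge wins 15–12.
  Forge vs Kestrel: Kestrel wins 19–8.
  Beacon vs Kestrel: Kestrel wins 25–2.
Copeland scores (wins − losses):
  Harbor: 1 − 2 = -1
  Forge: 1 − 2 = -1
  Beacon: 1 − 2 = -1
  Kestrel: 3 − 0 = 3
Kestrel has the best Copeland score.

Kestrel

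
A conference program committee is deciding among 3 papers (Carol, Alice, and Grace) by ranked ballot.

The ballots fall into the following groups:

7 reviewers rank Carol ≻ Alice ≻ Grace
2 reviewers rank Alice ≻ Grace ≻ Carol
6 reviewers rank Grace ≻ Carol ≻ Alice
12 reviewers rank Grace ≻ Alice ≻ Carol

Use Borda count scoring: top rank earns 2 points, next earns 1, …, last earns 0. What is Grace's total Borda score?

Borda scores:
  Carol: 7·2 + 2·0 + 6·1 + 12·0 = 20
  Alice: 7·1 + 2·2 + 6·0 + 12·1 = 23
  Grace: 7·0 + 2·1 + 6·2 + 12·2 = 38

38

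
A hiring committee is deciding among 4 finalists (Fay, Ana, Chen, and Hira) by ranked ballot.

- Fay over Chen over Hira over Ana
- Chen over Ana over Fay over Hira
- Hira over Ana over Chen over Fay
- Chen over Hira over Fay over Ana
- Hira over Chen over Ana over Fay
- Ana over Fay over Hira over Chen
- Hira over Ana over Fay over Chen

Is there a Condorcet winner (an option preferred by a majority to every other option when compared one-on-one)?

Head-to-head results (7 voters total):
Fay vs Ana: Ana wins 5–2.
Fay vs Chen: Chen wins 4–3.
Fay vs Hira: Hira wins 4–3.
Ana vs Chen: Chen wins 4–3.
Ana vs Hira: Hira wins 5–2.
Chen vs Hira: Hira wins 4–3.
Hira beats each rival — Fay (4–3), Ana (5–2), Chen (4–3) — so Hira is the Condorcet winner.

Yes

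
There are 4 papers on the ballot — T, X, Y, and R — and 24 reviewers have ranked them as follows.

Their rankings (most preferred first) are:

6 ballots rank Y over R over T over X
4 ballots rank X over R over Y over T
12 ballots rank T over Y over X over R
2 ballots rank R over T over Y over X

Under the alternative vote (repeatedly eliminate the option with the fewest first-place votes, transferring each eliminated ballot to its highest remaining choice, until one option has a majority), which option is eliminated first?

Round 1: T 12, Y 6, X 4, R 2. R has the fewest and is eliminated.
Round 2: T 14, Y 6, X 4. T has a majority.

R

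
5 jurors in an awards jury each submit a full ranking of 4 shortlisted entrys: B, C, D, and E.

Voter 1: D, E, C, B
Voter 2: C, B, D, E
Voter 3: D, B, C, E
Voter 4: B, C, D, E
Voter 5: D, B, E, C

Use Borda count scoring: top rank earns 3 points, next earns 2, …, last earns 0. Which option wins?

D

Borda scores:
  B: 0 + 2 + 2 + 3 + 2 = 9
  C: 1 + 3 + 1 + 2 + 0 = 7
  D: 3 + 1 + 3 + 1 + 3 = 11
  E: 2 + 0 + 0 + 0 + 1 = 3
D has the highest total.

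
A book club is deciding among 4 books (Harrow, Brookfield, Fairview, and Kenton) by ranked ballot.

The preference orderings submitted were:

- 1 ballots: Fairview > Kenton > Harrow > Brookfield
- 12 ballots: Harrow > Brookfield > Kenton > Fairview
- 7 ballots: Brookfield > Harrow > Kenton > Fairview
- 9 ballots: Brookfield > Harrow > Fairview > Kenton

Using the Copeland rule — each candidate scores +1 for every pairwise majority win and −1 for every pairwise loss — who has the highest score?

Pairwise results:
  Harrow vs Brookfield: Brookfield wins 16–13.
  Harrow vs Fairview: Harrow wins 28–1.
  Harrow vs Kenton: Harrow wins 28–1.
  Brookfield vs Fairview: Brookfield wins 28–1.
  Brookfield vs Kenton: Brookfield wins 28–1.
  Fairview vs Kenton: Kenton wins 19–10.
Copeland scores (wins − losses):
  Harrow: 2 − 1 = 1
  Brookfield: 3 − 0 = 3
  Fairview: 0 − 3 = -3
  Kenton: 1 − 2 = -1
Brookfield has the best Copeland score.

Brookfield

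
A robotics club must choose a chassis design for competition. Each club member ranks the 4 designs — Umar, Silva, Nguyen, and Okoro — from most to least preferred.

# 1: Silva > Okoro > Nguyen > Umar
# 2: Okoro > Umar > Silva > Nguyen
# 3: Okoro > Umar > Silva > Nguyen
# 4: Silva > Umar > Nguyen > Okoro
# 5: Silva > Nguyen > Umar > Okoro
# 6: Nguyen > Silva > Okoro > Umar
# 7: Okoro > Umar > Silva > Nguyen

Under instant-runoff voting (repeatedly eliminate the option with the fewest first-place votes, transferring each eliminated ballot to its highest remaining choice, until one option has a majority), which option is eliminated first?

Umar

Round 1: Silva 3, Okoro 3, Nguyen 1, Umar 0. Umar has the fewest and is eliminated.
Round 2: Silva 3, Okoro 3, Nguyen 1. Nguyen has the fewest and is eliminated.
Round 3: Silva 4, Okoro 3. Silva has a majority.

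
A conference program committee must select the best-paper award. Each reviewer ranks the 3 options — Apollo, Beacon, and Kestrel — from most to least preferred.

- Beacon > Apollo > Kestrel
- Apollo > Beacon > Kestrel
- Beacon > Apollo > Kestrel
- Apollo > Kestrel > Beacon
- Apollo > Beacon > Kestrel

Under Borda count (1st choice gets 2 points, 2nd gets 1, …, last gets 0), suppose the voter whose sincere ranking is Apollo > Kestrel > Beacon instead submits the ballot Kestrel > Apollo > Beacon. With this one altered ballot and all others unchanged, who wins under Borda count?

Apollo

Borda totals with the altered ballot: Apollo 7, Beacon 6, Kestrel 2.
The winner is unchanged: still Apollo.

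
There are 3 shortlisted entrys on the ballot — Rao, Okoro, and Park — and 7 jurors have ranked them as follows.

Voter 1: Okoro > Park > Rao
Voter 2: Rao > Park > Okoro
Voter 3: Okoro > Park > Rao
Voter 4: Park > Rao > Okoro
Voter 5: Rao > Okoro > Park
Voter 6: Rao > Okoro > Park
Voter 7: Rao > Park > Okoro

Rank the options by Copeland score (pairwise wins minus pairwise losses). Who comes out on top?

Rao

Pairwise results:
  Rao vs Okoro: Rao wins 5–2.
  Rao vs Park: Rao wins 4–3.
  Okoro vs Park: Okoro wins 4–3.
Copeland scores (wins − losses):
  Rao: 2 − 0 = 2
  Okoro: 1 − 1 = 0
  Park: 0 − 2 = -2
Rao has the best Copeland score.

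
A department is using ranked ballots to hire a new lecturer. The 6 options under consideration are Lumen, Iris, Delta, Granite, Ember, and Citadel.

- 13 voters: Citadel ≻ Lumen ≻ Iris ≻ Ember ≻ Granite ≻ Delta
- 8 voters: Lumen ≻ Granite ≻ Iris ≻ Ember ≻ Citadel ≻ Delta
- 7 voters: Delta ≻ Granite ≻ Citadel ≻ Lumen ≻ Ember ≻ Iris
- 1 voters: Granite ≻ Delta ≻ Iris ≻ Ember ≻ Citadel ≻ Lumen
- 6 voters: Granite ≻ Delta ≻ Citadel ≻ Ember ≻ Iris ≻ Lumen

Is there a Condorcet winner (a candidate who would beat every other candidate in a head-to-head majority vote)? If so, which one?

Head-to-head results (35 voters total):
Lumen vs Iris: Lumen wins 28–7.
Lumen vs Delta: Lumen wins 21–14.
Lumen vs Granite: Lumen wins 21–14.
Lumen vs Ember: Lumen wins 28–7.
Lumen vs Citadel: Citadel wins 27–8.
Iris vs Delta: Iris wins 21–14.
Iris vs Granite: Granite wins 22–13.
Iris vs Ember: Iris wins 22–13.
Iris vs Citadel: Citadel wins 26–9.
Delta vs Granite: Granite wins 28–7.
Delta vs Ember: Ember wins 21–14.
Delta vs Citadel: Citadel wins 21–14.
Granite vs Ember: Granite wins 22–13.
Granite vs Citadel: Granite wins 22–13.
Ember vs Citadel: Citadel wins 26–9.
No candidate beats all others: Lumen beats Granite beats Citadel beats Lumen, a majority cycle.

There is no Condorcet winner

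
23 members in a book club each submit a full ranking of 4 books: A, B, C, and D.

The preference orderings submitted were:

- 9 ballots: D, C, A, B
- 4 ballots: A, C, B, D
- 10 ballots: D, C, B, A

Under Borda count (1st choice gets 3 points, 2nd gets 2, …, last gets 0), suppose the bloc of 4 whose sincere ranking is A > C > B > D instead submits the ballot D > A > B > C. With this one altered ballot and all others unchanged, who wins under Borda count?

D

Borda totals with the altered ballot: A 17, B 14, C 38, D 69.
The winner is unchanged: still D.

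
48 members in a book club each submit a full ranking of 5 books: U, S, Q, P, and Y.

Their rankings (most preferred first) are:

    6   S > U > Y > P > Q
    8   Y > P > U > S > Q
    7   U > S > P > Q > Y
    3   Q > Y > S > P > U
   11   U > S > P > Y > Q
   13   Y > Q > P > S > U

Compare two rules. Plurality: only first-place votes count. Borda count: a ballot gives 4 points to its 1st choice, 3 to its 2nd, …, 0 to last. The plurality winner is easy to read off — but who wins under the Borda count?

Plurality first-place counts: U 18, S 6, Q 3, P 0, Y 21 → Y.
Borda totals: U 106, S 105, Q 58, P 95, Y 116 → Y.

Y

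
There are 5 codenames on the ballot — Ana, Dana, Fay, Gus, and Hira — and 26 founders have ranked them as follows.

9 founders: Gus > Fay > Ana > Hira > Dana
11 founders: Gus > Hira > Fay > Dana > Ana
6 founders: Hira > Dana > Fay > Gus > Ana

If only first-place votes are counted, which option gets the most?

First-place vote totals:
  Ana: 0
  Dana: 0
  Fay: 0
  Gus: 20
  Hira: 6
Gus has the most first-place votes.

Gus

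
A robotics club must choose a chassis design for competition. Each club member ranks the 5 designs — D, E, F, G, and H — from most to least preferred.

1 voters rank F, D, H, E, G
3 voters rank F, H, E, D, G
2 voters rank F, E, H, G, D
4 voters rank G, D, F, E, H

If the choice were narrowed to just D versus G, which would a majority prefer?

Ballots ranking D above G: 1+3 = 4.
Ballots ranking G above D: 2+4 = 6.
G wins the head-to-head, 6–4.

G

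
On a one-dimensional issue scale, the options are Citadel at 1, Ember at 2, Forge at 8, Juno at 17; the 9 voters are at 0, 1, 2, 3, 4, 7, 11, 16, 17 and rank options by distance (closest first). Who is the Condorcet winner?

With single-peaked preferences on a line, the Condorcet winner is the candidate closest to the median voter.
The median voter (position 4) is closest to Ember at 2.
Check: Ember vs Forge — voters closer to Ember: 5 of 9.

Ember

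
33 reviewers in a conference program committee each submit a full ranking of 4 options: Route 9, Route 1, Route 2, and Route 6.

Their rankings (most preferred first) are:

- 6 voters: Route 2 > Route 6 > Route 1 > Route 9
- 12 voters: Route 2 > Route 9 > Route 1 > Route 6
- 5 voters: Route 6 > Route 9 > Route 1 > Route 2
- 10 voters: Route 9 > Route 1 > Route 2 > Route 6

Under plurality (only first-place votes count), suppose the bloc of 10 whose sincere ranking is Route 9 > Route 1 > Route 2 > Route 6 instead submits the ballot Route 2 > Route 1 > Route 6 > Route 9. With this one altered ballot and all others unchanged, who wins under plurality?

Route 2

First-place totals with the altered ballot: Route 9 0, Route 1 0, Route 2 28, Route 6 5.
The winner is unchanged: still Route 2.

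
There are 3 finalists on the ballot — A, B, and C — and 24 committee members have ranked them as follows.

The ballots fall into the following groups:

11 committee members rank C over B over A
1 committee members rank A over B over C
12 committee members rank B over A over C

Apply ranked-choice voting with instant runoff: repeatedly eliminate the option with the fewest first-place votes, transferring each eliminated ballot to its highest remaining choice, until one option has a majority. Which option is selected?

Round 1: B 12, C 11, A 1. A has the fewest and is eliminated.
Round 2: B 13, C 11. B has a majority.

B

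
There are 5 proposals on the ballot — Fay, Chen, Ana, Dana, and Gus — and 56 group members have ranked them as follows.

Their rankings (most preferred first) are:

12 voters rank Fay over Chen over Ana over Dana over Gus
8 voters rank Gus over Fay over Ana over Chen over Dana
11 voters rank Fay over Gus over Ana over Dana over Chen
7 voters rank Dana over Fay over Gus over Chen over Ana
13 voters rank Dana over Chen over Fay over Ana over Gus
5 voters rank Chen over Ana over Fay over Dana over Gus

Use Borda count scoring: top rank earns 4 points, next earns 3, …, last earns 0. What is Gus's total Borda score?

Borda scores:
  Fay: 12·4 + 8·3 + 11·4 + 7·3 + 13·2 + 5·2 = 173
  Chen: 12·3 + 8·1 + 11·0 + 7·1 + 13·3 + 5·4 = 110
  Ana: 12·2 + 8·2 + 11·2 + 7·0 + 13·1 + 5·3 = 90
  Dana: 12·1 + 8·0 + 11·1 + 7·4 + 13·4 + 5·1 = 108
  Gus: 12·0 + 8·4 + 11·3 + 7·2 + 13·0 + 5·0 = 79

79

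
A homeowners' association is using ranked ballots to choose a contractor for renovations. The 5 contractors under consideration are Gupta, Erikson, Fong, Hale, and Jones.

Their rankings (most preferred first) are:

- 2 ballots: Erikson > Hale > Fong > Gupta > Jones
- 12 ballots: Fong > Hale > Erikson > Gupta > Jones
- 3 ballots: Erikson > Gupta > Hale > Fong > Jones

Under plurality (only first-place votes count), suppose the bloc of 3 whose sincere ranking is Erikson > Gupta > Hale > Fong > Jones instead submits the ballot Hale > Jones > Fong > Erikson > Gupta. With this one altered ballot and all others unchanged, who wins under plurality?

Fong

First-place totals with the altered ballot: Gupta 0, Erikson 2, Fong 12, Hale 3, Jones 0.
The winner is unchanged: still Fong.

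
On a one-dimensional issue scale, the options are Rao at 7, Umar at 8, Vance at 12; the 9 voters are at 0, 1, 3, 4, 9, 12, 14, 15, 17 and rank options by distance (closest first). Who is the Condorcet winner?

With single-peaked preferences on a line, the Condorcet winner is the candidate closest to the median voter.
The median voter (position 9) is closest to Umar at 8.
Check: Umar vs Rao — voters closer to Umar: 5 of 9.

Umar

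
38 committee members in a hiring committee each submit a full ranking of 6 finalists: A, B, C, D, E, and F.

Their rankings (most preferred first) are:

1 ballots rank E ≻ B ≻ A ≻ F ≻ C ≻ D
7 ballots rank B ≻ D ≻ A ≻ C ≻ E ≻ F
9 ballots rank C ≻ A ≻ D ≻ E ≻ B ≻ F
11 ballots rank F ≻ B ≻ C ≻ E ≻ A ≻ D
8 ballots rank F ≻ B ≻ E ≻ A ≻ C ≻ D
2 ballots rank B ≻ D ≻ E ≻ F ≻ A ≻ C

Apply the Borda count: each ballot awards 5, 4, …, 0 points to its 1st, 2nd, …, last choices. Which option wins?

B

Borda scores:
  A: 3 + 7·3 + 9·4 + 11·1 + 8·2 + 2·1 = 89
  B: 4 + 7·5 + 9·1 + 11·4 + 8·4 + 2·5 = 134
  C: 1 + 7·2 + 9·5 + 11·3 + 8·1 + 2·0 = 101
  D: 0 + 7·4 + 9·3 + 11·0 + 8·0 + 2·4 = 63
  E: 5 + 7·1 + 9·2 + 11·2 + 8·3 + 2·3 = 82
  F: 2 + 7·0 + 9·0 + 11·5 + 8·5 + 2·2 = 101
B has the highest total.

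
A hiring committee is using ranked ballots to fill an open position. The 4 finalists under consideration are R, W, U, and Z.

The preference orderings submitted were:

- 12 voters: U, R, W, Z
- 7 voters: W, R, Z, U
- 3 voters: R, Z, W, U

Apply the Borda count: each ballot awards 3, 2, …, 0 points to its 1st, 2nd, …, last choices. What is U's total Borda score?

Borda scores:
  R: 12·2 + 7·2 + 3·3 = 47
  W: 12·1 + 7·3 + 3·1 = 36
  U: 12·3 + 7·0 + 3·0 = 36
  Z: 12·0 + 7·1 + 3·2 = 13

36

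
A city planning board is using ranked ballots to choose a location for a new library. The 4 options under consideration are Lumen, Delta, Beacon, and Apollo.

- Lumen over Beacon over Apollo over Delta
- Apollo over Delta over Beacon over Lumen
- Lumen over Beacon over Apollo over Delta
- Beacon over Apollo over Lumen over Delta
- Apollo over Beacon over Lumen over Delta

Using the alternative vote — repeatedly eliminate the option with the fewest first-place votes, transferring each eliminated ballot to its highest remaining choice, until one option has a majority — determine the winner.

Apollo

Round 1: Lumen 2, Apollo 2, Beacon 1, Delta 0. Delta has the fewest and is eliminated.
Round 2: Lumen 2, Apollo 2, Beacon 1. Beacon has the fewest and is eliminated.
Round 3: Apollo 3, Lumen 2. Apollo has a majority.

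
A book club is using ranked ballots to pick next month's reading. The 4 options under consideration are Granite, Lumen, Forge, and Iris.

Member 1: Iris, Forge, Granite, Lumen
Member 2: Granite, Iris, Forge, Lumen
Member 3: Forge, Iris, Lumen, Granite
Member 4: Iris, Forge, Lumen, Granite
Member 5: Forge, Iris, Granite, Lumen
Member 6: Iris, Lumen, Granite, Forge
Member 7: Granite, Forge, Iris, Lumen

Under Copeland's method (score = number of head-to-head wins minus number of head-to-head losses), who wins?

Pairwise results:
  Granite vs Lumen: Granite wins 4–3.
  Granite vs Forge: Forge wins 4–3.
  Granite vs Iris: Iris wins 5–2.
  Lumen vs Forge: Forge wins 6–1.
  Lumen vs Iris: Iris wins 7–0.
  Forge vs Iris: Iris wins 4–3.
Copeland scores (wins − losses):
  Granite: 1 − 2 = -1
  Lumen: 0 − 3 = -3
  Forge: 2 − 1 = 1
  Iris: 3 − 0 = 3
Iris has the best Copeland score.

Iris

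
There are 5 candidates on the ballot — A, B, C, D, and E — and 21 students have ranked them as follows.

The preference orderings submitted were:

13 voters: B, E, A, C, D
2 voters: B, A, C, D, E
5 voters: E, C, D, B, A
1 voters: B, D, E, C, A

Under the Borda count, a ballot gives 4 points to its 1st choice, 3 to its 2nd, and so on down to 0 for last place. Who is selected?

B

Borda scores:
  A: 13·2 + 2·3 + 5·0 + 0 = 32
  B: 13·4 + 2·4 + 5·1 + 4 = 69
  C: 13·1 + 2·2 + 5·3 + 1 = 33
  D: 13·0 + 2·1 + 5·2 + 3 = 15
  E: 13·3 + 2·0 + 5·4 + 2 = 61
B has the highest total.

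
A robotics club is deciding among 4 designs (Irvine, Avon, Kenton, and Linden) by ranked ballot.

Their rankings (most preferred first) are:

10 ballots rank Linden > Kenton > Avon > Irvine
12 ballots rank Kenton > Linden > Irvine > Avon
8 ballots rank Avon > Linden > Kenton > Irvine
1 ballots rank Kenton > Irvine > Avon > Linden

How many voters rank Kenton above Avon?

23

Ballots ranking Kenton above Avon: 10+12+1 = 23.
Ballots ranking Avon above Kenton: 8.
So 23 of 31 voters prefer Kenton to Avon.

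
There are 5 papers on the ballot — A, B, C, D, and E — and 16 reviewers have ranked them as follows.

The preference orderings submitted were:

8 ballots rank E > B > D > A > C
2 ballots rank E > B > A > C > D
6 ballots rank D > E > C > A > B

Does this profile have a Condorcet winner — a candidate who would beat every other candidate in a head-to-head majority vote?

Head-to-head results (16 voters total):
A vs B: B wins 10–6.
A vs C: A wins 10–6.
A vs D: D wins 14–2.
A vs E: E wins 16–0.
B vs C: B wins 10–6.
B vs D: B wins 10–6.
B vs E: E wins 16–0.
C vs D: D wins 14–2.
C vs E: E wins 16–0.
D vs E: E wins 10–6.
E beats each rival — A (16–0), B (16–0), C (16–0), D (10–6) — so E is the Condorcet winner.

Yes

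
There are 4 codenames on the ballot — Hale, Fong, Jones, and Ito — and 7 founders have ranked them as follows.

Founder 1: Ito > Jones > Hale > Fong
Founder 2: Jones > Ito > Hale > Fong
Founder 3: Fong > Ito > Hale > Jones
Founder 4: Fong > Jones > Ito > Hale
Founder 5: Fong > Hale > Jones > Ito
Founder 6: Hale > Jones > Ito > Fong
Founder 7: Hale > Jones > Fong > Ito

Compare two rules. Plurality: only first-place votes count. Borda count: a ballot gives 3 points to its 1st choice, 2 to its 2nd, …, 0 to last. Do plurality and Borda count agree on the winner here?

Plurality first-place counts: Hale 2, Fong 3, Jones 1, Ito 1 → Fong.
Borda totals: Hale 11, Fong 10, Jones 12, Ito 9 → Jones.
The two rules disagree: plurality picks Fong, Borda picks Jones.

No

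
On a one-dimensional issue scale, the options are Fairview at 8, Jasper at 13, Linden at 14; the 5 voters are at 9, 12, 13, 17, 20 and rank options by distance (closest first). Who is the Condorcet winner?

Jasper

With single-peaked preferences on a line, the Condorcet winner is the candidate closest to the median voter.
The median voter (position 13) is closest to Jasper at 13.
Check: Jasper vs Linden — voters closer to Jasper: 3 of 5.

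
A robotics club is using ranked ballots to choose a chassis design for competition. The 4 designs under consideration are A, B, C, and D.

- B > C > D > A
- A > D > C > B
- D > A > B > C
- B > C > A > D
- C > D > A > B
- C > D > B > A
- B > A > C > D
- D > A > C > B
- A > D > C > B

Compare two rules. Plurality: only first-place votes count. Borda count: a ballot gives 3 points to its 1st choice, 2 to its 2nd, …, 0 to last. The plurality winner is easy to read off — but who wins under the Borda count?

D

Plurality first-place counts: A 2, B 3, C 2, D 2 → B.
Borda totals: A 14, B 11, C 14, D 15 → D.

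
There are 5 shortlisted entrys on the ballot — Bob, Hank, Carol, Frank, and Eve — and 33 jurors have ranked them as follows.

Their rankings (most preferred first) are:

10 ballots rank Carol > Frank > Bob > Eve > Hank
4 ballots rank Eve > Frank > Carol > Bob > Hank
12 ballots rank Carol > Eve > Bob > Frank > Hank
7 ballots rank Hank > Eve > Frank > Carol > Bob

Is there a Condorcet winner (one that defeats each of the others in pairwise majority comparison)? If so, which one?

Head-to-head results (33 voters total):
Bob vs Hank: Bob wins 26–7.
Bob vs Carol: Carol wins 33–0.
Bob vs Frank: Frank wins 21–12.
Bob vs Eve: Eve wins 23–10.
Hank vs Carol: Carol wins 26–7.
Hank vs Frank: Frank wins 26–7.
Hank vs Eve: Eve wins 26–7.
Carol vs Frank: Carol wins 22–11.
Carol vs Eve: Carol wins 22–11.
Frank vs Eve: Eve wins 23–10.
Carol beats each rival — Bob (33–0), Hank (26–7), Frank (22–11), Eve (22–11) — so Carol is the Condorcet winner.

Carol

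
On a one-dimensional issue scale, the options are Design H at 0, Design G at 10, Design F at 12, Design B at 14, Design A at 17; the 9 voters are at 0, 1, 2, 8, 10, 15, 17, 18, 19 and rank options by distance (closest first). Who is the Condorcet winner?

With single-peaked preferences on a line, the Condorcet winner is the candidate closest to the median voter.
The median voter (position 10) is closest to Design G at 10.
Check: Design G vs Design H — voters closer to Design G: 6 of 9.

Design G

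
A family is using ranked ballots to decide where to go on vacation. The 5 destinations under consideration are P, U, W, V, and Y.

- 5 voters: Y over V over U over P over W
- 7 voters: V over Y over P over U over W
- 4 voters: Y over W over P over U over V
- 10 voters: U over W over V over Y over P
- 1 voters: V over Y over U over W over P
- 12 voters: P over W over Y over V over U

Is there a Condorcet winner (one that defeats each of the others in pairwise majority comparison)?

No

Head-to-head results (39 voters total):
P vs U: P wins 23–16.
P vs W: P wins 24–15.
P vs V: V wins 23–16.
P vs Y: Y wins 27–12.
U vs W: U wins 23–16.
U vs V: V wins 25–14.
U vs Y: Y wins 29–10.
W vs V: W wins 26–13.
W vs Y: W wins 22–17.
V vs Y: Y wins 21–18.
No candidate beats all others: P beats W beats V beats P, a majority cycle.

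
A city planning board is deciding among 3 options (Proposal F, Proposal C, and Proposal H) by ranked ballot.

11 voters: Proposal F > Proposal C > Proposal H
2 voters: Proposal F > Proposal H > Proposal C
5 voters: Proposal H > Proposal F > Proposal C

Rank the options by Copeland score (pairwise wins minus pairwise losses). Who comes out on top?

Pairwise results:
  Proposal F vs Proposal C: Proposal F wins 18–0.
  Proposal F vs Proposal H: Proposal F wins 13–5.
  Proposal C vs Proposal H: Proposal C wins 11–7.
Copeland scores (wins − losses):
  Proposal F: 2 − 0 = 2
  Proposal C: 1 − 1 = 0
  Proposal H: 0 − 2 = -2
Proposal F has the best Copeland score.

Proposal F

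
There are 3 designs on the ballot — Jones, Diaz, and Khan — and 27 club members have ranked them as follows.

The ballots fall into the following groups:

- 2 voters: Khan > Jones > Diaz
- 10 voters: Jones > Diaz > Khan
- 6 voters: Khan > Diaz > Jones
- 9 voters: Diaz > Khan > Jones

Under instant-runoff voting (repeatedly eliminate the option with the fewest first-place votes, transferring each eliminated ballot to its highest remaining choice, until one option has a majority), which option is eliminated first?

Khan

Round 1: Jones 10, Diaz 9, Khan 8. Khan has the fewest and is eliminated.
Round 2: Diaz 15, Jones 12. Diaz has a majority.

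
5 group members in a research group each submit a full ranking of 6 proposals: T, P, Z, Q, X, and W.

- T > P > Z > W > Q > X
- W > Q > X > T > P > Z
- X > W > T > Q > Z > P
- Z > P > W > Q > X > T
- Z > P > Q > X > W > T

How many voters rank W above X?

Ballots ranking W above X: 3.
Ballots ranking X above W: 2.
So 3 of 5 voters prefer W to X.

3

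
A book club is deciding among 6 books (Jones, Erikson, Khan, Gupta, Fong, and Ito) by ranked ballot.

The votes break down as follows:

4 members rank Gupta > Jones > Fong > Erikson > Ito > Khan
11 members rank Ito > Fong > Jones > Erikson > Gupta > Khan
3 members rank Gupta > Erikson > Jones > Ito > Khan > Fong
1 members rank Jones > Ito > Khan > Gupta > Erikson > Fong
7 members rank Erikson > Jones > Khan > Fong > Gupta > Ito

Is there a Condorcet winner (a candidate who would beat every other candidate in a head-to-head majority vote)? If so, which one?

Jones

Head-to-head results (26 voters total):
Jones vs Erikson: Jones wins 16–10.
Jones vs Khan: Jones wins 26–0.
Jones vs Gupta: Jones wins 19–7.
Jones vs Fong: Jones wins 15–11.
Jones vs Ito: Jones wins 15–11.
Erikson vs Khan: Erikson wins 25–1.
Erikson vs Gupta: Erikson wins 18–8.
Erikson vs Fong: Fong wins 15–11.
Erikson vs Ito: Erikson wins 14–12.
Khan vs Gupta: Gupta wins 18–8.
Khan vs Fong: Fong wins 15–11.
Khan vs Ito: Ito wins 19–7.
Gupta vs Fong: Fong wins 18–8.
Gupta vs Ito: Gupta wins 14–12.
Fong vs Ito: Ito wins 15–11.
Jones beats each rival — Erikson (16–10), Khan (26–0), Gupta (19–7), Fong (15–11), Ito (15–11) — so Jones is the Condorcet winner.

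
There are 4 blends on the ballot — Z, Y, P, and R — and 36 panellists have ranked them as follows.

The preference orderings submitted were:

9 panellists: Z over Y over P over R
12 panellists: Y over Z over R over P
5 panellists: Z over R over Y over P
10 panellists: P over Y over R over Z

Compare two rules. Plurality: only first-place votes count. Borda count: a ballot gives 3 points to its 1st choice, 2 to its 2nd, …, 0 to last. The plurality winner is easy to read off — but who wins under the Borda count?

Plurality first-place counts: Z 14, Y 12, P 10, R 0 → Z.
Borda totals: Z 66, Y 79, P 39, R 32 → Y.

Y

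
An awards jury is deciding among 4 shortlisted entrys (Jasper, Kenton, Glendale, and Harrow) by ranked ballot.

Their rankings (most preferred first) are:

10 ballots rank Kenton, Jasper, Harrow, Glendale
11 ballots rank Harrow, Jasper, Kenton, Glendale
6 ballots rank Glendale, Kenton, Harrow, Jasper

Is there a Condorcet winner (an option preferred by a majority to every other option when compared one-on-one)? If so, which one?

Head-to-head results (27 voters total):
Jasper vs Kenton: Kenton wins 16–11.
Jasper vs Glendale: Jasper wins 21–6.
Jasper vs Harrow: Harrow wins 17–10.
Kenton vs Glendale: Kenton wins 21–6.
Kenton vs Harrow: Kenton wins 16–11.
Glendale vs Harrow: Harrow wins 21–6.
Kenton beats each rival — Jasper (16–11), Glendale (21–6), Harrow (16–11) — so Kenton is the Condorcet winner.

Kenton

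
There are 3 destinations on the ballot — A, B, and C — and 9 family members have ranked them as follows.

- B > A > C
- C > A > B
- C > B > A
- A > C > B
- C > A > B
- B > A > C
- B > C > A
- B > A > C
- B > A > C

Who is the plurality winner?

B

First-place vote totals:
  A: 1
  B: 5
  C: 3
B has the most first-place votes.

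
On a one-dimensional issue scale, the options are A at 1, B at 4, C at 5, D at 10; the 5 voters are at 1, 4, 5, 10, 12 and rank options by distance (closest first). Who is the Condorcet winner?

With single-peaked preferences on a line, the Condorcet winner is the candidate closest to the median voter.
The median voter (position 5) is closest to C at 5.
Check: C vs A — voters closer to C: 4 of 5.

C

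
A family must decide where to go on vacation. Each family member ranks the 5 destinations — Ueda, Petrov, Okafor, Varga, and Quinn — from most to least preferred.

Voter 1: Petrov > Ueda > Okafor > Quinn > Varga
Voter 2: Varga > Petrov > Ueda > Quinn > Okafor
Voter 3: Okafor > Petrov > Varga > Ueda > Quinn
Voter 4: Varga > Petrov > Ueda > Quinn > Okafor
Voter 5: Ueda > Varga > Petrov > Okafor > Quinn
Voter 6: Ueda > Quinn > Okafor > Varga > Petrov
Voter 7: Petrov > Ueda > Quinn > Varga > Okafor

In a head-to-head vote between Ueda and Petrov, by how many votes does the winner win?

3

Ballots ranking Ueda above Petrov: 2.
Ballots ranking Petrov above Ueda: 5.
Petrov wins 5–2, a margin of 3.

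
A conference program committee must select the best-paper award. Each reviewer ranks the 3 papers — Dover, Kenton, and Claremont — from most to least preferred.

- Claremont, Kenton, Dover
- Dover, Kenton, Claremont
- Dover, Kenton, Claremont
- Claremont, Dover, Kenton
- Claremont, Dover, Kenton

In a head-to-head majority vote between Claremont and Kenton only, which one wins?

Ballots ranking Claremont above Kenton: 3.
Ballots ranking Kenton above Claremont: 2.
Claremont wins the head-to-head, 3–2.

Claremont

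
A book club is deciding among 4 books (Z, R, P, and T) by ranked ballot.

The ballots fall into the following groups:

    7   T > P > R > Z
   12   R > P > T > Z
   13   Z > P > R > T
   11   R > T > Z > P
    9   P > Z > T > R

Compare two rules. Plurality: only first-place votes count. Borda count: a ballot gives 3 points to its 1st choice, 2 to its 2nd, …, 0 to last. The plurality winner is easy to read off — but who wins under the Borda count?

Plurality first-place counts: Z 13, R 23, P 9, T 7 → R.
Borda totals: Z 68, R 89, P 91, T 64 → P.

P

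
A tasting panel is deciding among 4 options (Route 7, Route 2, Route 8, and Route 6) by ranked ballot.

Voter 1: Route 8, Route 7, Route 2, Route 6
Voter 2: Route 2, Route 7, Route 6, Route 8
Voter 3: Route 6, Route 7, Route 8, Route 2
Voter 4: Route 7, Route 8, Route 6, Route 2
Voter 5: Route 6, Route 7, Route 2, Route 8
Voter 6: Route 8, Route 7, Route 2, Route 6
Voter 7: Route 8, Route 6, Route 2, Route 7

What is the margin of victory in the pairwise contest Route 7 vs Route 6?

Ballots ranking Route 7 above Route 6: 4.
Ballots ranking Route 6 above Route 7: 3.
Route 7 wins 4–3, a margin of 1.

1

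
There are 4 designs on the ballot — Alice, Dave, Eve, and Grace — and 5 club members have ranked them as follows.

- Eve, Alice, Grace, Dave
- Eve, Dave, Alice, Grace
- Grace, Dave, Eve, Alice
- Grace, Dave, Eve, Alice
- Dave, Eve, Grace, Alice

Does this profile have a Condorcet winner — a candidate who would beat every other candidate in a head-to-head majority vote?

No

Head-to-head results (5 voters total):
Alice vs Dave: Dave wins 4–1.
Alice vs Eve: Eve wins 5–0.
Alice vs Grace: Grace wins 3–2.
Dave vs Eve: Dave wins 3–2.
Dave vs Grace: Grace wins 3–2.
Eve vs Grace: Eve wins 3–2.
No candidate beats all others: Dave beats Eve beats Grace beats Dave, a majority cycle.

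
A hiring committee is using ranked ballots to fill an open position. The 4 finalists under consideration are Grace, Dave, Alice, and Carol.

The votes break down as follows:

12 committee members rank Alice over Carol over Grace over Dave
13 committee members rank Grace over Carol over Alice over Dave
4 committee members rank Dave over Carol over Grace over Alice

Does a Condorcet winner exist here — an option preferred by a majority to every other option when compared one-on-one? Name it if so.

Head-to-head results (29 voters total):
Grace vs Dave: Grace wins 25–4.
Grace vs Alice: Grace wins 17–12.
Grace vs Carol: Carol wins 16–13.
Dave vs Alice: Alice wins 25–4.
Dave vs Carol: Carol wins 25–4.
Alice vs Carol: Carol wins 17–12.
Carol beats each rival — Grace (16–13), Dave (25–4), Alice (17–12) — so Carol is the Condorcet winner.

Carol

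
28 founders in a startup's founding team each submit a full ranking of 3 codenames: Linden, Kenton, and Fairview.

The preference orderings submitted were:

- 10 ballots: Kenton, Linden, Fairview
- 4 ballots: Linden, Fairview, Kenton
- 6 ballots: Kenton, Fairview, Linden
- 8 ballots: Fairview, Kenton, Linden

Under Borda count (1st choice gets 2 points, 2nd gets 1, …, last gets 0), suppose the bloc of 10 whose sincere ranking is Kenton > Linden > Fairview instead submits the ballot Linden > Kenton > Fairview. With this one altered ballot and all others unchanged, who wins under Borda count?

Borda totals with the altered ballot: Linden 28, Kenton 30, Fairview 26.
The winner is unchanged: still Kenton.

Kenton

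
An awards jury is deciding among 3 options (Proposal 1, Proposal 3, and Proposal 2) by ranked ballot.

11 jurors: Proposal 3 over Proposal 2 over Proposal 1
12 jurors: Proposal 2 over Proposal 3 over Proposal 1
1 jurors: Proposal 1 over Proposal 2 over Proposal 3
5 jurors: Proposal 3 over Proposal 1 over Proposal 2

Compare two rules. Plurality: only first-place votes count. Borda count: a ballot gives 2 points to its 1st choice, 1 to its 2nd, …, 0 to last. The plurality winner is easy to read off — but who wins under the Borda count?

Plurality first-place counts: Proposal 1 1, Proposal 3 16, Proposal 2 12 → Proposal 3.
Borda totals: Proposal 1 7, Proposal 3 44, Proposal 2 36 → Proposal 3.

Proposal 3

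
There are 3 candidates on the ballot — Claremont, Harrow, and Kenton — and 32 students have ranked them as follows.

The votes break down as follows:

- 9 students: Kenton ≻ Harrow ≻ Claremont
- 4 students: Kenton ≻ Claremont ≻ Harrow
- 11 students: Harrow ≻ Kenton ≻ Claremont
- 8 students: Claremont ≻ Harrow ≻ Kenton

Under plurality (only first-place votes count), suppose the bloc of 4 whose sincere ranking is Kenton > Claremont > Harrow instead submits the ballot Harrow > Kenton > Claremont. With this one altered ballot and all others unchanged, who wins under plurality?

Harrow

First-place totals with the altered ballot: Claremont 8, Harrow 15, Kenton 9.
The switch changes the winner from Kenton to Harrow.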